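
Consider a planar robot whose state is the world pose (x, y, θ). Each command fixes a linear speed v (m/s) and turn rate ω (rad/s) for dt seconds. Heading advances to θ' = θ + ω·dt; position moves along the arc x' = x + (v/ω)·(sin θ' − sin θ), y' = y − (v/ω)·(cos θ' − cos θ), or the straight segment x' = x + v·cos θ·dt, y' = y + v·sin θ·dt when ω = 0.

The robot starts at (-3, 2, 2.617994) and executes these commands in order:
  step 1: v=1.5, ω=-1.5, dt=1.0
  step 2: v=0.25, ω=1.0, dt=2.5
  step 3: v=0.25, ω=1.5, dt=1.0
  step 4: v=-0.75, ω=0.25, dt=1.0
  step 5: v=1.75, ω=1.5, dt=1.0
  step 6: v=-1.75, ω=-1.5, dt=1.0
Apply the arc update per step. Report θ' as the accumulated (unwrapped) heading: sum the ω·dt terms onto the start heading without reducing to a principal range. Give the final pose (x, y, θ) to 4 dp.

step 1: θ'=1.1180 (R=-1.0000) → pose (-3.3992, 3.3035, 1.1180)
step 2: θ'=3.6180 (R=0.2500) → pose (-3.7387, 3.6350, 3.6180)
step 3: θ'=5.1180 (R=0.1667) → pose (-3.8154, 3.4212, 5.1180)
step 4: θ'=5.3680 (R=-3.0000) → pose (-4.1939, 4.0664, 5.3680)
step 5: θ'=6.8680 (R=1.1667) → pose (-2.6251, 3.8048, 6.8680)
step 6: θ'=5.3680 (R=1.1667) → pose (-4.1939, 4.0664, 5.3680)

(-4.1939, 4.0664, 5.3680)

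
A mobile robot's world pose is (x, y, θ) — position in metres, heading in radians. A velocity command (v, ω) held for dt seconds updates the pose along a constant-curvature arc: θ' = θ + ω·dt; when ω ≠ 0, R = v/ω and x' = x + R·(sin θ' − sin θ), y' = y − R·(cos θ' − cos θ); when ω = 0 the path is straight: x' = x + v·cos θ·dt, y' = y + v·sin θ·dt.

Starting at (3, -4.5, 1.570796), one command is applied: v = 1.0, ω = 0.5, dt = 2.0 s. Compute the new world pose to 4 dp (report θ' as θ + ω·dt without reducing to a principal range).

θ' = 1.5708 + 0.5·2.0 = 2.5708
R = v/ω = 1.0/0.5 = 2.0000
x' = 3 + 2.0000·(sin 2.5708 − sin 1.5708) = 2.0806
y' = -4.5 − 2.0000·(cos 2.5708 − cos 1.5708) = -2.8171

(2.0806, -2.8171, 2.5708)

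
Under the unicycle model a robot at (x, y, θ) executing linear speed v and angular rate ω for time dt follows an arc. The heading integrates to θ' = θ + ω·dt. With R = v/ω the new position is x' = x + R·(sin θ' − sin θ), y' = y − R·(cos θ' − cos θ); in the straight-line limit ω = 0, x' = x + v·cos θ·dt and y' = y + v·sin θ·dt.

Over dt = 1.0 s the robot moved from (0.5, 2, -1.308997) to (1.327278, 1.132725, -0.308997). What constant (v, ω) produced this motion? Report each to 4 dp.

Δθ = -0.308997 − -1.308997 = 1.000000
ω = Δθ/dt = 1.000000/1.0 = 1.0000
R = −Δy/(cos θ' − cos θ) = 1.2500
v = R·ω = 1.2500·1.0000 = 1.2500

v = 1.2500, ω = 1.0000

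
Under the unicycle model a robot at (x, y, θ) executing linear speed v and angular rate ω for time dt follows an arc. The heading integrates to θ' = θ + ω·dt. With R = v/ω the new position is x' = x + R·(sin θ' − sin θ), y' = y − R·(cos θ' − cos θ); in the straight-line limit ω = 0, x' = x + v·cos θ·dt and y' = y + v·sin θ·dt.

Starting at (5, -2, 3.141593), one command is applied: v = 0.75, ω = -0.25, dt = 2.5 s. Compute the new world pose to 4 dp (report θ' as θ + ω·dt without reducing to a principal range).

θ' = 3.1416 + -0.25·2.5 = 2.5166
R = v/ω = 0.75/-0.25 = -3.0000
x' = 5 + -3.0000·(sin 2.5166 − sin 3.1416) = 3.2447
y' = -2 − -3.0000·(cos 2.5166 − cos 3.1416) = -1.4329

(3.2447, -1.4329, 2.5166)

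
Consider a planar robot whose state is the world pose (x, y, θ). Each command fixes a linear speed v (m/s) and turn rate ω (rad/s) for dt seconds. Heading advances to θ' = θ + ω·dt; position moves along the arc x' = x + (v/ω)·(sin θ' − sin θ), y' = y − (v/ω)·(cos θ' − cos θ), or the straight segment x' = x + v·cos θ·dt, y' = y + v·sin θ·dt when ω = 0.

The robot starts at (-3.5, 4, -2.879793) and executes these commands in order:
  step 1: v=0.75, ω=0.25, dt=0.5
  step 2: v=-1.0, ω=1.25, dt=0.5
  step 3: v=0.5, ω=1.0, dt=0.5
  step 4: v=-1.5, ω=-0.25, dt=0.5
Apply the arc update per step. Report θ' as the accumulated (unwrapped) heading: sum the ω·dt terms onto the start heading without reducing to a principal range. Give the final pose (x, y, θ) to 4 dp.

(-3.4632, 4.7055, -1.7548)

step 1: θ'=-2.7548 (R=3.0000) → pose (-3.8552, 3.8806, -2.7548)
step 2: θ'=-2.1298 (R=-0.8000) → pose (-3.4788, 4.1972, -2.1298)
step 3: θ'=-1.6298 (R=0.5000) → pose (-3.5540, 3.9615, -1.6298)
step 4: θ'=-1.7548 (R=6.0000) → pose (-3.4632, 4.7055, -1.7548)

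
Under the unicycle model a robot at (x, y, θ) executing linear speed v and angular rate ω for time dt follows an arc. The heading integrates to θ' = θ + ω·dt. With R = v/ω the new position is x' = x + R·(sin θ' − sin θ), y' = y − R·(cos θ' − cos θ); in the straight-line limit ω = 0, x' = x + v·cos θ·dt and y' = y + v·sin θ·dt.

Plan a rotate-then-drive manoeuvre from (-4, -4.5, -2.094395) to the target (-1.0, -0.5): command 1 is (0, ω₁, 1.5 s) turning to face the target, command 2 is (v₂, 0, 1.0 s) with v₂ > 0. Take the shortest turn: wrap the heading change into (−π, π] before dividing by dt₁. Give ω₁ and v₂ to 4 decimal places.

heading to target = atan2(-0.5−-4.5, -1−-4) = 0.9273
Δθ = wrap(0.9273 − -2.0944) = 3.0217; ω₁ = Δθ/dt₁ = 2.0145
distance = √((-1−-4)² + (-0.5−-4.5)²) = 5.0000; v₂ = distance/dt₂ = 5.0000

ω₁ = 2.0145, v₂ = 5.0000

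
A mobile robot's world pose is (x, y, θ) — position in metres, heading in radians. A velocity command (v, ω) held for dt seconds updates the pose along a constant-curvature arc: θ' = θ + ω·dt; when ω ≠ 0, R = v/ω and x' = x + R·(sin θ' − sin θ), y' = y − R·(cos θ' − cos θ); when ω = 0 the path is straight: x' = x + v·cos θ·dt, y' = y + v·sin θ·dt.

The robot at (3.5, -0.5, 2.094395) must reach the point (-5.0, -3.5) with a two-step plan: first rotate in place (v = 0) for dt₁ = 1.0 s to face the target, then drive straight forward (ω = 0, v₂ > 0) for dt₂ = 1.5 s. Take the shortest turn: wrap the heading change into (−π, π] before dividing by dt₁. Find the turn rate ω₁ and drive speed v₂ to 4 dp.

ω₁ = 1.3865, v₂ = 6.0093

heading to target = atan2(-3.5−-0.5, -5−3.5) = -2.8023
Δθ = wrap(-2.8023 − 2.0944) = 1.3865; ω₁ = Δθ/dt₁ = 1.3865
distance = √((-5−3.5)² + (-3.5−-0.5)²) = 9.0139; v₂ = distance/dt₂ = 6.0093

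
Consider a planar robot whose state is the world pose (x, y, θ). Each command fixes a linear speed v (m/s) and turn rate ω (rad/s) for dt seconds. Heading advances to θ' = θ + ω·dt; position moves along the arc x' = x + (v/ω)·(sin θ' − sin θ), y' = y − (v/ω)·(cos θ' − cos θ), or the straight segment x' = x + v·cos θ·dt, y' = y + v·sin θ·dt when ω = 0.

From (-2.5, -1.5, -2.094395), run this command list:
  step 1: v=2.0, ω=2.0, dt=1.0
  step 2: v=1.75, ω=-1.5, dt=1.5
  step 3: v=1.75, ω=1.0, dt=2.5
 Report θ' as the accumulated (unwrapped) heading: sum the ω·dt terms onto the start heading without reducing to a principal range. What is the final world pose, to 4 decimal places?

(0.5196, -7.9238, 0.1556)

step 1: θ'=-0.0944 (R=1.0000) → pose (-1.7282, -2.9955, -0.0944)
step 2: θ'=-2.3444 (R=-1.1667) → pose (-1.0036, -4.9722, -2.3444)
step 3: θ'=0.1556 (R=1.7500) → pose (0.5196, -7.9238, 0.1556)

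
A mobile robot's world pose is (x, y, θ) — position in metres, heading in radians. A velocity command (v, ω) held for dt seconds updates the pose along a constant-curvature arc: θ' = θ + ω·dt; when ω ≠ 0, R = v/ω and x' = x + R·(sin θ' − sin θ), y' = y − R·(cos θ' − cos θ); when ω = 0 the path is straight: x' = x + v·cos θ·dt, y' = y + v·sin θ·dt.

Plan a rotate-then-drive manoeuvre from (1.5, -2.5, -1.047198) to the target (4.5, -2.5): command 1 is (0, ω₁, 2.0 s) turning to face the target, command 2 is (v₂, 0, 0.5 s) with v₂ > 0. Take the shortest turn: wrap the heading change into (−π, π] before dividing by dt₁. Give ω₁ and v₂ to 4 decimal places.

heading to target = atan2(-2.5−-2.5, 4.5−1.5) = 0.0000
Δθ = wrap(0.0000 − -1.0472) = 1.0472; ω₁ = Δθ/dt₁ = 0.5236
distance = √((4.5−1.5)² + (-2.5−-2.5)²) = 3.0000; v₂ = distance/dt₂ = 6.0000

ω₁ = 0.5236, v₂ = 6.0000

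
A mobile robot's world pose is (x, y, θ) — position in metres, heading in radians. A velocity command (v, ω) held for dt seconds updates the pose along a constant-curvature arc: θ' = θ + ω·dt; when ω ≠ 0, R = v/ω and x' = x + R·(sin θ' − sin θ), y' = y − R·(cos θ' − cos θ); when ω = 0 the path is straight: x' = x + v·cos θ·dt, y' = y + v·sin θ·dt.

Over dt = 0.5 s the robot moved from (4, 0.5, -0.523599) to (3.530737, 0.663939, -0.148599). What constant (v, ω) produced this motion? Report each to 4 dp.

v = -1.0000, ω = 0.7500

Δθ = -0.148599 − -0.523599 = 0.375000
ω = Δθ/dt = 0.375000/0.5 = 0.7500
R = Δx/(sin θ' − sin θ) = -1.3333
v = R·ω = -1.3333·0.7500 = -1.0000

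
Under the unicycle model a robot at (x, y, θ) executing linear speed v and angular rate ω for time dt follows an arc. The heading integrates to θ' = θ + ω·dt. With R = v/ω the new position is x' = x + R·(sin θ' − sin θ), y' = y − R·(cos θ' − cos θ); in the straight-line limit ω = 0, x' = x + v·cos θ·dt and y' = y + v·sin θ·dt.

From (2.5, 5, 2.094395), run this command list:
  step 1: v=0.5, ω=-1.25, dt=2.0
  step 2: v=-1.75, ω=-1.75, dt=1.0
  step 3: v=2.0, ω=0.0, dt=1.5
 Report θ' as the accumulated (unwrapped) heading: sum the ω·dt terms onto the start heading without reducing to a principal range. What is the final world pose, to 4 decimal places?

step 1: θ'=-0.4056 (R=-0.4000) → pose (3.0042, 5.5675, -0.4056)
step 2: θ'=-2.1556 (R=1.0000) → pose (2.5650, 7.0384, -2.1556)
step 3: θ'=-2.1556 (straight) → pose (0.9089, 4.5370, -2.1556)

(0.9089, 4.5370, -2.1556)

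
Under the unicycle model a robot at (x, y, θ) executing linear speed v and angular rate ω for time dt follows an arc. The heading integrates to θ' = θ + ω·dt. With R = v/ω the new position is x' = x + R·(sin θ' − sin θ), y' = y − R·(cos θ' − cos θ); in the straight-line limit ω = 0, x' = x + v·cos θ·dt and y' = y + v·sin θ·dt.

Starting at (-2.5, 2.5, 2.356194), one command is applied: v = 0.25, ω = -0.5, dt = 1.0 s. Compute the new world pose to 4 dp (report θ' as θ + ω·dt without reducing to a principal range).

(-2.6262, 2.7128, 1.8562)

θ' = 2.3562 + -0.5·1.0 = 1.8562
R = v/ω = 0.25/-0.5 = -0.5000
x' = -2.5 + -0.5000·(sin 1.8562 − sin 2.3562) = -2.6262
y' = 2.5 − -0.5000·(cos 1.8562 − cos 2.3562) = 2.7128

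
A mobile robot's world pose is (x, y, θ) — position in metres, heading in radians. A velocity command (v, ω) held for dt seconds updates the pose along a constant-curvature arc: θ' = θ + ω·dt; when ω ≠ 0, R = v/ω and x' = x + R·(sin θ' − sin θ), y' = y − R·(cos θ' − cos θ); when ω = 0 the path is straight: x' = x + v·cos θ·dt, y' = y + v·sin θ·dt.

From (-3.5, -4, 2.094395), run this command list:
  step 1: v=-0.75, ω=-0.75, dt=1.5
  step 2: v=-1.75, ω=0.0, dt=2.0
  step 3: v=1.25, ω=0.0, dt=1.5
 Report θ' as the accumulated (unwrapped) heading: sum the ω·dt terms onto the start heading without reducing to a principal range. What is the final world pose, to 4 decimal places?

step 1: θ'=0.9694 (R=1.0000) → pose (-3.5415, -5.0658, 0.9694)
step 2: θ'=0.9694 (straight) → pose (-5.5218, -7.9517, 0.9694)
step 3: θ'=0.9694 (straight) → pose (-4.4609, -6.4057, 0.9694)

(-4.4609, -6.4057, 0.9694)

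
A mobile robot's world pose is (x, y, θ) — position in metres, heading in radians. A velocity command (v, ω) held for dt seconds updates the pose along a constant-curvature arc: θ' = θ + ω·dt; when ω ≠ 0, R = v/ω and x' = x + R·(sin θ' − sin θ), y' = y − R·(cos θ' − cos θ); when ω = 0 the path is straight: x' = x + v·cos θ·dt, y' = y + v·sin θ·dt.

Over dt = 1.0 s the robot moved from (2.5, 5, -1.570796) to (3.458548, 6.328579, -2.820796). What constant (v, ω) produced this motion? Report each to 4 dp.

v = -1.7500, ω = -1.2500

Δθ = -2.820796 − -1.570796 = -1.250000
ω = Δθ/dt = -1.250000/1.0 = -1.2500
R = −Δy/(cos θ' − cos θ) = 1.4000
v = R·ω = 1.4000·-1.2500 = -1.7500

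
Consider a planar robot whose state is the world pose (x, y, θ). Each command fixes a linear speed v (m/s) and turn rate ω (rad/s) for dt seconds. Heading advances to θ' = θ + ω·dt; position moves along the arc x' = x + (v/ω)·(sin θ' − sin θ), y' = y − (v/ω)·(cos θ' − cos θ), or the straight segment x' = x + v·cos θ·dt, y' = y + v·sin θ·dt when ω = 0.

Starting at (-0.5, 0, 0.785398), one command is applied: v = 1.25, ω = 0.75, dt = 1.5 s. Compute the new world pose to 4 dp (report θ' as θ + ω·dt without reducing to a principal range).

(-0.1070, 1.7337, 1.9104)

θ' = 0.7854 + 0.75·1.5 = 1.9104
R = v/ω = 1.25/0.75 = 1.6667
x' = -0.5 + 1.6667·(sin 1.9104 − sin 0.7854) = -0.1070
y' = 0 − 1.6667·(cos 1.9104 − cos 0.7854) = 1.7337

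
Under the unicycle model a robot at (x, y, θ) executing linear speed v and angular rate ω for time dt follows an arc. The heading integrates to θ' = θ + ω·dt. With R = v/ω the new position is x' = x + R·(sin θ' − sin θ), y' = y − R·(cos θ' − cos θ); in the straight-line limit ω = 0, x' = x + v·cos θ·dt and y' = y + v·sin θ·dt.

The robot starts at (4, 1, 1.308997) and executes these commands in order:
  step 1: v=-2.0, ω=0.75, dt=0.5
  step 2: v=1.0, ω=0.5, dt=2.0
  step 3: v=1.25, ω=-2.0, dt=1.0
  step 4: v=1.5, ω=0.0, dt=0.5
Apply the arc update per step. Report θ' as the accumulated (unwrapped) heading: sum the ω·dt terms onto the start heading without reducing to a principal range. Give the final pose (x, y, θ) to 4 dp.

step 1: θ'=1.6840 (R=-2.6667) → pose (3.9262, 0.0086, 1.6840)
step 2: θ'=2.6840 (R=2.0000) → pose (2.8226, 1.5769, 2.6840)
step 3: θ'=0.6840 (R=-0.6250) → pose (2.7038, 2.6220, 0.6840)
step 4: θ'=0.6840 (straight) → pose (3.2851, 3.0959, 0.6840)

(3.2851, 3.0959, 0.6840)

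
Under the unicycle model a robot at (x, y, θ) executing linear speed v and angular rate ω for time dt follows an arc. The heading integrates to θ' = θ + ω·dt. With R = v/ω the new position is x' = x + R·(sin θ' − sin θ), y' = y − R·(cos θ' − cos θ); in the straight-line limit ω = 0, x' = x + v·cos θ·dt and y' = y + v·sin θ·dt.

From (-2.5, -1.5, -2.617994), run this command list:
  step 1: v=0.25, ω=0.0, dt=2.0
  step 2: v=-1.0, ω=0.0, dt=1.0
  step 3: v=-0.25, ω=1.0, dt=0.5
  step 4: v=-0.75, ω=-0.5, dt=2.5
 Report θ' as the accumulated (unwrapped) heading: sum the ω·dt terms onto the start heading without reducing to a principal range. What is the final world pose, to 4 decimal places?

step 1: θ'=-2.6180 (straight) → pose (-2.9330, -1.7500, -2.6180)
step 2: θ'=-2.6180 (straight) → pose (-2.0670, -1.2500, -2.6180)
step 3: θ'=-2.1180 (R=-0.2500) → pose (-1.9785, -1.1636, -2.1180)
step 4: θ'=-3.3680 (R=1.5000) → pose (-0.3608, -0.4823, -3.3680)

(-0.3608, -0.4823, -3.3680)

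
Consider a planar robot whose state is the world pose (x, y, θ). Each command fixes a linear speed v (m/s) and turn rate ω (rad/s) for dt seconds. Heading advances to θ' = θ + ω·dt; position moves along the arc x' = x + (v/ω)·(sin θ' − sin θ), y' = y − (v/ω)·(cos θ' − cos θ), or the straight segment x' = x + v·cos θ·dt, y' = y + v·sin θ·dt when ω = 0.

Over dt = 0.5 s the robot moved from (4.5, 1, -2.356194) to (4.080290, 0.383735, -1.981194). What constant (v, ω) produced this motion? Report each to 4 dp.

v = 1.5000, ω = 0.7500

Δθ = -1.981194 − -2.356194 = 0.375000
ω = Δθ/dt = 0.375000/0.5 = 0.7500
R = −Δy/(cos θ' − cos θ) = 2.0000
v = R·ω = 2.0000·0.7500 = 1.5000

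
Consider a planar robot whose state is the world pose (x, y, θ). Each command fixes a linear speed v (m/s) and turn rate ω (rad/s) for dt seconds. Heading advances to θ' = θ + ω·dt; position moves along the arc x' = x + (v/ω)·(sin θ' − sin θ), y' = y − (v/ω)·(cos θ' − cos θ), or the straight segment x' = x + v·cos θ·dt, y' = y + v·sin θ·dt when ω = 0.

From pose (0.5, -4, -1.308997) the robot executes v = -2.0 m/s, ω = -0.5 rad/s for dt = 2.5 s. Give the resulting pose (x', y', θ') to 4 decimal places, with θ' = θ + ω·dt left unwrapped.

θ' = -1.3090 + -0.5·2.5 = -2.5590
R = v/ω = -2.0/-0.5 = 4.0000
x' = 0.5 + 4.0000·(sin -2.5590 − sin -1.3090) = 2.1629
y' = -4 − 4.0000·(cos -2.5590 − cos -1.3090) = 0.3754

(2.1629, 0.3754, -2.5590)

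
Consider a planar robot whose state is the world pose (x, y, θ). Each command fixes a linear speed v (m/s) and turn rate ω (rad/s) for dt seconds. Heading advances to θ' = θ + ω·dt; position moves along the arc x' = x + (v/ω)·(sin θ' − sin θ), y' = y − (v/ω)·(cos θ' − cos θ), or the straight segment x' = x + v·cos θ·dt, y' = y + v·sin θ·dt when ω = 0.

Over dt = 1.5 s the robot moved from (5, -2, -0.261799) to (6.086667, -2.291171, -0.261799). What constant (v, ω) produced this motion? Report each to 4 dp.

Δθ = -0.261799 − -0.261799 = 0.000000
ω = Δθ/dt = 0.000000/1.5 = 0.0000
ω = 0 → v = (Δx·cos θ + Δy·sin θ)/dt = 0.7500

v = 0.7500, ω = 0.0000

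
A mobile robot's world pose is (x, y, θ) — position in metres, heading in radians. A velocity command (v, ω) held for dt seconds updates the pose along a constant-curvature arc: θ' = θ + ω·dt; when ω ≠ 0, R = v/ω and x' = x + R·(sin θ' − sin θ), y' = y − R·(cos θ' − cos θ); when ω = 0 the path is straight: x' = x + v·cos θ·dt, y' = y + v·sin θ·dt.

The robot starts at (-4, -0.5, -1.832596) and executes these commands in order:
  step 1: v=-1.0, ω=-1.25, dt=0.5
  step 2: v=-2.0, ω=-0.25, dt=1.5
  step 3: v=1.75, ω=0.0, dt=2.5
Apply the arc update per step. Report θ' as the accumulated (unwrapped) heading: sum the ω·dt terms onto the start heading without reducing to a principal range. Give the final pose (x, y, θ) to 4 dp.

step 1: θ'=-2.4576 (R=0.8000) → pose (-3.7328, -0.0870, -2.4576)
step 2: θ'=-2.8326 (R=8.0000) → pose (-1.1104, 1.3337, -2.8326)
step 3: θ'=-2.8326 (straight) → pose (-5.2782, 0.0032, -2.8326)

(-5.2782, 0.0032, -2.8326)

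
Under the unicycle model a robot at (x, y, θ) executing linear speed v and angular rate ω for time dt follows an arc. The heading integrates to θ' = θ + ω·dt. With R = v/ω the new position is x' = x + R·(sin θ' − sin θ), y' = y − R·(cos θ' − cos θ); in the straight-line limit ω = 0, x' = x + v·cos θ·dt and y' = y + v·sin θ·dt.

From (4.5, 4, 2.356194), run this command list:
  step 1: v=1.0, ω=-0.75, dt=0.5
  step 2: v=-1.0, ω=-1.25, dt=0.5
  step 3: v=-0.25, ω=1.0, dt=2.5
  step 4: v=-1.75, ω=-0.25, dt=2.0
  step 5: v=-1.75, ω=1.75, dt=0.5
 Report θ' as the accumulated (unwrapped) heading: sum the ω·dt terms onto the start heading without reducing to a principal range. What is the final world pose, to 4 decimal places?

step 1: θ'=1.9812 (R=-1.3333) → pose (4.2202, 4.4108, 1.9812)
step 2: θ'=1.3562 (R=0.8000) → pose (4.2683, 3.9213, 1.3562)
step 3: θ'=3.8562 (R=-0.2500) → pose (4.6764, 3.6792, 3.8562)
step 4: θ'=3.3562 (R=7.0000) → pose (7.7729, 5.2312, 3.3562)
step 5: θ'=4.2312 (R=-1.0000) → pose (8.4464, 5.7454, 4.2312)

(8.4464, 5.7454, 4.2312)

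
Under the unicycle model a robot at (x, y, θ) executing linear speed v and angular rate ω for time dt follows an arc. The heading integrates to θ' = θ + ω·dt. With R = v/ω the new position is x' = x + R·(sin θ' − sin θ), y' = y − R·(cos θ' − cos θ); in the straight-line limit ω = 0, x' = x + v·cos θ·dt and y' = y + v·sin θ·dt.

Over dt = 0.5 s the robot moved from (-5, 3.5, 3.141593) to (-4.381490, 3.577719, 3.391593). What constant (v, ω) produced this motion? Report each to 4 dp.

Δθ = 3.391593 − 3.141593 = 0.250000
ω = Δθ/dt = 0.250000/0.5 = 0.5000
R = Δx/(sin θ' − sin θ) = -2.5000
v = R·ω = -2.5000·0.5000 = -1.2500

v = -1.2500, ω = 0.5000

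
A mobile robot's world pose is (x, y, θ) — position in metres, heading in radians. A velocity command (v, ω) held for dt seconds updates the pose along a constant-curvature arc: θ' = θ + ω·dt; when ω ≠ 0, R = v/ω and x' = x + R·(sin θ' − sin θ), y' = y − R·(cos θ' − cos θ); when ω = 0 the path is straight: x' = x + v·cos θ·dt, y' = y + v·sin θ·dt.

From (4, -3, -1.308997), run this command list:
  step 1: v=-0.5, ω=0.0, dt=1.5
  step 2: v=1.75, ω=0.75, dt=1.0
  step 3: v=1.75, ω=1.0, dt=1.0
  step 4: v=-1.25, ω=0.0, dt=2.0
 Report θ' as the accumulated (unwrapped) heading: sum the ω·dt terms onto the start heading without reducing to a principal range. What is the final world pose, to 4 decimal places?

(4.2365, -4.8159, 0.4410)

step 1: θ'=-1.3090 (straight) → pose (3.8059, -2.2756, -1.3090)
step 2: θ'=-0.5590 (R=2.3333) → pose (4.8223, -3.6498, -0.5590)
step 3: θ'=0.4410 (R=1.7500) → pose (6.4973, -3.7488, 0.4410)
step 4: θ'=0.4410 (straight) → pose (4.2365, -4.8159, 0.4410)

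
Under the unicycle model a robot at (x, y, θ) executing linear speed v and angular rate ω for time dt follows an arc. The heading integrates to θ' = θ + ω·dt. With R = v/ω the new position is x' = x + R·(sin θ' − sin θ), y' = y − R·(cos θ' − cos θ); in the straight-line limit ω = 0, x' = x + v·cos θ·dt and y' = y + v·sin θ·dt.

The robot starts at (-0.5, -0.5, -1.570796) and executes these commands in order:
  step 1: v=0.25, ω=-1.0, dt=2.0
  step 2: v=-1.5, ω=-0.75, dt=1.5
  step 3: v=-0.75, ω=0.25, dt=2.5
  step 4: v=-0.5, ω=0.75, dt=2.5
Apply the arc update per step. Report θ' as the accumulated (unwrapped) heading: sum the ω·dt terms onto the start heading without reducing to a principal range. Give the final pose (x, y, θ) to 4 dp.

step 1: θ'=-3.5708 (R=-0.2500) → pose (-0.8540, -0.7273, -3.5708)
step 2: θ'=-4.6958 (R=2.0000) → pose (0.3134, -2.5127, -4.6958)
step 3: θ'=-4.0708 (R=-3.0000) → pose (0.9096, -4.2584, -4.0708)
step 4: θ'=-2.1958 (R=-0.6667) → pose (1.9843, -4.2495, -2.1958)

(1.9843, -4.2495, -2.1958)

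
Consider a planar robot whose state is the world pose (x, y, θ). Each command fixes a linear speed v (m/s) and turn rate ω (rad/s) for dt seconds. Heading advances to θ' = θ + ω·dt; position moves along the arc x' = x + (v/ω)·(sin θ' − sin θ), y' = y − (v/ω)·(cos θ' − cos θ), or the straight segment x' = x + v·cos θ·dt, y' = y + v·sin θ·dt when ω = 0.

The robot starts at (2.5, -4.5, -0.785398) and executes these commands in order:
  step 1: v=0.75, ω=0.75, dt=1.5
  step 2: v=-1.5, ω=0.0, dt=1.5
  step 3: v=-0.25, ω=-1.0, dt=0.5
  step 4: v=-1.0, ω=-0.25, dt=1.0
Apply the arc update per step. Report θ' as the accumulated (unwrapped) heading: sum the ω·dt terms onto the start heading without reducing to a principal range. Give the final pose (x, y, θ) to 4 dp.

(0.3385, -5.2155, -0.4104)

step 1: θ'=0.3396 (R=1.0000) → pose (3.5402, -4.7358, 0.3396)
step 2: θ'=0.3396 (straight) → pose (1.4187, -5.4853, 0.3396)
step 3: θ'=-0.1604 (R=0.2500) → pose (1.2955, -5.4964, -0.1604)
step 4: θ'=-0.4104 (R=4.0000) → pose (0.3385, -5.2155, -0.4104)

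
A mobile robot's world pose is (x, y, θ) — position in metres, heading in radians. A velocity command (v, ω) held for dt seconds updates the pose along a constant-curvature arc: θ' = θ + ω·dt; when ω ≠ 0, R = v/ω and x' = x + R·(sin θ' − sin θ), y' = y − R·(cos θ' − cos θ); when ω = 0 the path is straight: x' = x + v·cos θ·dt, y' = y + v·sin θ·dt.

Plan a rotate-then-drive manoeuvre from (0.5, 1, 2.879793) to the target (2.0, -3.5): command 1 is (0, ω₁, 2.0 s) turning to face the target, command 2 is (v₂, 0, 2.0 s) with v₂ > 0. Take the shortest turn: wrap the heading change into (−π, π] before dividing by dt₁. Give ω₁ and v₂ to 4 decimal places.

heading to target = atan2(-3.5−1, 2−0.5) = -1.2490
Δθ = wrap(-1.2490 − 2.8798) = 2.1543; ω₁ = Δθ/dt₁ = 1.0772
distance = √((2−0.5)² + (-3.5−1)²) = 4.7434; v₂ = distance/dt₂ = 2.3717

ω₁ = 1.0772, v₂ = 2.3717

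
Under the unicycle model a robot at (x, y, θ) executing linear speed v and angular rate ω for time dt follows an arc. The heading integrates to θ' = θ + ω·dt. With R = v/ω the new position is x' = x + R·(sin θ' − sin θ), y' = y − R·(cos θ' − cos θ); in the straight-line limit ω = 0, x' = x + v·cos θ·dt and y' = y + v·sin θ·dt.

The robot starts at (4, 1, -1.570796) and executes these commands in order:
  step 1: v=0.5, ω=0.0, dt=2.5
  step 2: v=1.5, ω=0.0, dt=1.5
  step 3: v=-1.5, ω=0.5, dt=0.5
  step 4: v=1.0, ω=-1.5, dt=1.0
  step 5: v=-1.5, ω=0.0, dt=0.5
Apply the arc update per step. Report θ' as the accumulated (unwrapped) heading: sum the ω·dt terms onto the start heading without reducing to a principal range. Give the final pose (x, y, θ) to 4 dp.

(4.1828, -2.3189, -2.8208)

step 1: θ'=-1.5708 (straight) → pose (4.0000, -0.2500, -1.5708)
step 2: θ'=-1.5708 (straight) → pose (4.0000, -2.5000, -1.5708)
step 3: θ'=-1.3208 (R=-3.0000) → pose (3.9067, -1.7578, -1.3208)
step 4: θ'=-2.8208 (R=-0.6667) → pose (3.4710, -2.5554, -2.8208)
step 5: θ'=-2.8208 (straight) → pose (4.1828, -2.3189, -2.8208)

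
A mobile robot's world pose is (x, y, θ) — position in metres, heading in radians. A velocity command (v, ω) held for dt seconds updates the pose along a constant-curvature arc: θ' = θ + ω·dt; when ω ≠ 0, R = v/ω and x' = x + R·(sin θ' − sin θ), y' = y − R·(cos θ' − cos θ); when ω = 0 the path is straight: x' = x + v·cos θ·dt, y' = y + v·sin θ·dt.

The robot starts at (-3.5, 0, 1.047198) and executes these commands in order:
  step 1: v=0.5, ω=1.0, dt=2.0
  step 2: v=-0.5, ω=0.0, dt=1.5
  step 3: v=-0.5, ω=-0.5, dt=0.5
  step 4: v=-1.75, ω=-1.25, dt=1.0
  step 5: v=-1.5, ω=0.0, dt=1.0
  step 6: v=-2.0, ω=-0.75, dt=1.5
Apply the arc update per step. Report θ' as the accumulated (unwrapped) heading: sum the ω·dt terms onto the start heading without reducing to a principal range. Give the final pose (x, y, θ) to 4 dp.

(-3.5775, -4.5972, 0.4222)

step 1: θ'=3.0472 (R=0.5000) → pose (-3.8859, 0.7478, 3.0472)
step 2: θ'=3.0472 (straight) → pose (-3.1392, 0.6771, 3.0472)
step 3: θ'=2.7972 (R=1.0000) → pose (-2.8959, 0.6228, 2.7972)
step 4: θ'=1.5472 (R=1.4000) → pose (-1.9689, -0.7280, 1.5472)
step 5: θ'=1.5472 (straight) → pose (-2.0043, -2.2276, 1.5472)
step 6: θ'=0.4222 (R=2.6667) → pose (-3.5775, -4.5972, 0.4222)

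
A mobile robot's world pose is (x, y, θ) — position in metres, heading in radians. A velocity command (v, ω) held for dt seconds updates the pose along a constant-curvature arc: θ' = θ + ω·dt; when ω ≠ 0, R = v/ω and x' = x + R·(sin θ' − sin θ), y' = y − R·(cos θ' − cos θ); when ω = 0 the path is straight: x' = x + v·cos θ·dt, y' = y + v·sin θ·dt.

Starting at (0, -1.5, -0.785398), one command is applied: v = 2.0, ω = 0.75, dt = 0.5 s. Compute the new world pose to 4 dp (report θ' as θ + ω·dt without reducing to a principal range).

(0.8217, -2.0596, -0.4104)

θ' = -0.7854 + 0.75·0.5 = -0.4104
R = v/ω = 2.0/0.75 = 2.6667
x' = 0 + 2.6667·(sin -0.4104 − sin -0.7854) = 0.8217
y' = -1.5 − 2.6667·(cos -0.4104 − cos -0.7854) = -2.0596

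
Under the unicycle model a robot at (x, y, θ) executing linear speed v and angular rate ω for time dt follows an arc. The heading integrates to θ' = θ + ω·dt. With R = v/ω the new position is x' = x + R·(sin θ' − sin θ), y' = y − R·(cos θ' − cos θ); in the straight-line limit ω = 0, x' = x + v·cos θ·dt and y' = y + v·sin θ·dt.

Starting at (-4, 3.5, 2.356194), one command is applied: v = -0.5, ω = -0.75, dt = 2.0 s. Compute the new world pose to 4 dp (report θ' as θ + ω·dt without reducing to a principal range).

θ' = 2.3562 + -0.75·2.0 = 0.8562
R = v/ω = -0.5/-0.75 = 0.6667
x' = -4 + 0.6667·(sin 0.8562 − sin 2.3562) = -3.9678
y' = 3.5 − 0.6667·(cos 0.8562 − cos 2.3562) = 2.5917

(-3.9678, 2.5917, 0.8562)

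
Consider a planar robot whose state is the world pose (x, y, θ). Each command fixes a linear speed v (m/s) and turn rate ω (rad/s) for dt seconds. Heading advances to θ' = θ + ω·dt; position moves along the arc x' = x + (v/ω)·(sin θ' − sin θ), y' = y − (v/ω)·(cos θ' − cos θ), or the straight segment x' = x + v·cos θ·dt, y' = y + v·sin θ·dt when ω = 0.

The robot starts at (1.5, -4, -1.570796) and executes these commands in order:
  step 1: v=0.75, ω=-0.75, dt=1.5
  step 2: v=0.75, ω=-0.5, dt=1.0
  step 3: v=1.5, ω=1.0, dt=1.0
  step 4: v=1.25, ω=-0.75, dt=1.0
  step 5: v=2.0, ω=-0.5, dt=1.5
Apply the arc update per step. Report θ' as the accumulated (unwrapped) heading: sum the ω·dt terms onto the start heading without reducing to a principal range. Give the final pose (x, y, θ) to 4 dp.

step 1: θ'=-2.6958 (R=-1.0000) → pose (0.9312, -4.9023, -2.6958)
step 2: θ'=-3.1958 (R=-1.5000) → pose (0.2031, -5.0467, -3.1958)
step 3: θ'=-2.1958 (R=1.5000) → pose (-1.0946, -5.6668, -2.1958)
step 4: θ'=-2.9458 (R=-1.6667) → pose (-2.1219, -6.3265, -2.9458)
step 5: θ'=-3.6958 (R=-4.0000) → pose (-5.0052, -5.8042, -3.6958)

(-5.0052, -5.8042, -3.6958)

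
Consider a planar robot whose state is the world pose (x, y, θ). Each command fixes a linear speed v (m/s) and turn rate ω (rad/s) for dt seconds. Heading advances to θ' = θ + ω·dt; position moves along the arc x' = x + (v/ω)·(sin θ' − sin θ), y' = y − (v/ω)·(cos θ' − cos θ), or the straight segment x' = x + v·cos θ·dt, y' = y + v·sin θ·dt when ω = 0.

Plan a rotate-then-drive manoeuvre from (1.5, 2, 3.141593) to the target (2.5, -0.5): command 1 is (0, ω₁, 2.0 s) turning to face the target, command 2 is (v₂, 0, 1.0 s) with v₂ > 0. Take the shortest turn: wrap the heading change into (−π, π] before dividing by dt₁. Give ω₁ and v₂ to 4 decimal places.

heading to target = atan2(-0.5−2, 2.5−1.5) = -1.1903
Δθ = wrap(-1.1903 − 3.1416) = 1.9513; ω₁ = Δθ/dt₁ = 0.9757
distance = √((2.5−1.5)² + (-0.5−2)²) = 2.6926; v₂ = distance/dt₂ = 2.6926

ω₁ = 0.9757, v₂ = 2.6926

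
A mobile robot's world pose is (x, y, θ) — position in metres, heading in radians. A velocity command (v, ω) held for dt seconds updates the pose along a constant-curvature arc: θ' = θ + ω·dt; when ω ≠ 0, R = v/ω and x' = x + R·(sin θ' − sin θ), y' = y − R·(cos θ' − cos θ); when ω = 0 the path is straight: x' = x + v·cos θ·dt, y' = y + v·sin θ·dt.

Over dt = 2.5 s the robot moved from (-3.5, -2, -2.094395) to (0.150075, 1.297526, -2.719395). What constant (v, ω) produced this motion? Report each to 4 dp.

v = -2.0000, ω = -0.2500

Δθ = -2.719395 − -2.094395 = -0.625000
ω = Δθ/dt = -0.625000/2.5 = -0.2500
R = Δx/(sin θ' − sin θ) = 8.0000
v = R·ω = 8.0000·-0.2500 = -2.0000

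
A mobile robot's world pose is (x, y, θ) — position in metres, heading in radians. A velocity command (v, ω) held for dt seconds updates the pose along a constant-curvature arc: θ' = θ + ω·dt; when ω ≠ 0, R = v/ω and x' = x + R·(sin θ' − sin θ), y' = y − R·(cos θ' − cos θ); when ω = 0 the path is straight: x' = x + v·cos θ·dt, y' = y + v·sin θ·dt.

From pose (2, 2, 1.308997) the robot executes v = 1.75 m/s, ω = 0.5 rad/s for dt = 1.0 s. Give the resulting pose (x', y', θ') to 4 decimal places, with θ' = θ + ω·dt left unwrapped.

θ' = 1.3090 + 0.5·1.0 = 1.8090
R = v/ω = 1.75/0.5 = 3.5000
x' = 2 + 3.5000·(sin 1.8090 − sin 1.3090) = 2.0204
y' = 2 − 3.5000·(cos 1.8090 − cos 1.3090) = 3.7317

(2.0204, 3.7317, 1.8090)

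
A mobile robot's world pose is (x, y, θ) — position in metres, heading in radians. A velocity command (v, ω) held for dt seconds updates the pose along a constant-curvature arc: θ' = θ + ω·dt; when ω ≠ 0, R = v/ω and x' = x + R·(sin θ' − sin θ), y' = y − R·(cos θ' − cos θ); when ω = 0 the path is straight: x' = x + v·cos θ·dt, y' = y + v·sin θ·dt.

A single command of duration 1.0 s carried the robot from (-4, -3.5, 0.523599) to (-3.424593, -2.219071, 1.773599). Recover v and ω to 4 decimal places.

Δθ = 1.773599 − 0.523599 = 1.250000
ω = Δθ/dt = 1.250000/1.0 = 1.2500
R = −Δy/(cos θ' − cos θ) = 1.2000
v = R·ω = 1.2000·1.2500 = 1.5000

v = 1.5000, ω = 1.2500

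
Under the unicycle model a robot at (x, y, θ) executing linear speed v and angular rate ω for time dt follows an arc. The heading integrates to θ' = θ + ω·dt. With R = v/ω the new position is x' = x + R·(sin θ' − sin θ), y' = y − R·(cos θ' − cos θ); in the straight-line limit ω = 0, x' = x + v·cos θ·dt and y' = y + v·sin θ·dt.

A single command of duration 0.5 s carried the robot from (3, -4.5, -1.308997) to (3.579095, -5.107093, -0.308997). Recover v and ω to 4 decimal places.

Δθ = -0.308997 − -1.308997 = 1.000000
ω = Δθ/dt = 1.000000/0.5 = 2.0000
R = −Δy/(cos θ' − cos θ) = 0.8750
v = R·ω = 0.8750·2.0000 = 1.7500

v = 1.7500, ω = 2.0000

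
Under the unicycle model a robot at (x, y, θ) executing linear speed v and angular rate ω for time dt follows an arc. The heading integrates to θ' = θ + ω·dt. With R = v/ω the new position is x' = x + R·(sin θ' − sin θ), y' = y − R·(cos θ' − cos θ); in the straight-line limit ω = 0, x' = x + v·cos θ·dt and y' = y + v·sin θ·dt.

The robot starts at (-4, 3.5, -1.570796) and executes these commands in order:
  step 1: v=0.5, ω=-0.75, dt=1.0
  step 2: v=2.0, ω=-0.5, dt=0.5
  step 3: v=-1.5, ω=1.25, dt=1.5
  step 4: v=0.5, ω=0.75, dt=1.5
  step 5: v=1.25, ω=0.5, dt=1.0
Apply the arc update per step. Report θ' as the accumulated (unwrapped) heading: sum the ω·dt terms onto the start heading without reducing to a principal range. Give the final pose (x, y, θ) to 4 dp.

step 1: θ'=-2.3208 (R=-0.6667) → pose (-4.1789, 3.0456, -2.3208)
step 2: θ'=-2.5708 (R=-4.0000) → pose (-4.9444, 2.4062, -2.5708)
step 3: θ'=-0.6958 (R=-1.2000) → pose (-4.8236, 4.3371, -0.6958)
step 4: θ'=0.4292 (R=0.6667) → pose (-4.1188, 4.2426, 0.4292)
step 5: θ'=0.9292 (R=2.5000) → pose (-3.1563, 5.0196, 0.9292)

(-3.1563, 5.0196, 0.9292)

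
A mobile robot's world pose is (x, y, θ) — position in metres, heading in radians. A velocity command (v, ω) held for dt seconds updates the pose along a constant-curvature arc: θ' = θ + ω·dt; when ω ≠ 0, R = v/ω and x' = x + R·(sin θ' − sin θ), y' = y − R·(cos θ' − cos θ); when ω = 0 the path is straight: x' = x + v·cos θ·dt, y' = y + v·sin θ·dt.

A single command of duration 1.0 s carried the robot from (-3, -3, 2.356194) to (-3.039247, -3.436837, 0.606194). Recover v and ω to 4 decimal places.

v = -0.5000, ω = -1.7500

Δθ = 0.606194 − 2.356194 = -1.750000
ω = Δθ/dt = -1.750000/1.0 = -1.7500
R = −Δy/(cos θ' − cos θ) = 0.2857
v = R·ω = 0.2857·-1.7500 = -0.5000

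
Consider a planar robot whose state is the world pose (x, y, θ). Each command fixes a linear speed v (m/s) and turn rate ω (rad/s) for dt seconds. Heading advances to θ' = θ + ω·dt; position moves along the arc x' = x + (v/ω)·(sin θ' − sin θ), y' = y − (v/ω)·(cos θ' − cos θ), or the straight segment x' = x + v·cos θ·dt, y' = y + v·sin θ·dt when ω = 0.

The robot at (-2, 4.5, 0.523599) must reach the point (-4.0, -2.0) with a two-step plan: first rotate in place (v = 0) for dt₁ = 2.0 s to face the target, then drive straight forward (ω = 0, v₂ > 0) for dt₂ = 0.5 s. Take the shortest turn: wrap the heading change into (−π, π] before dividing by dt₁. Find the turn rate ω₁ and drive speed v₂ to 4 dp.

ω₁ = -1.1964, v₂ = 13.6015

heading to target = atan2(-2−4.5, -4−-2) = -1.8693
Δθ = wrap(-1.8693 − 0.5236) = -2.3929; ω₁ = Δθ/dt₁ = -1.1964
distance = √((-4−-2)² + (-2−4.5)²) = 6.8007; v₂ = distance/dt₂ = 13.6015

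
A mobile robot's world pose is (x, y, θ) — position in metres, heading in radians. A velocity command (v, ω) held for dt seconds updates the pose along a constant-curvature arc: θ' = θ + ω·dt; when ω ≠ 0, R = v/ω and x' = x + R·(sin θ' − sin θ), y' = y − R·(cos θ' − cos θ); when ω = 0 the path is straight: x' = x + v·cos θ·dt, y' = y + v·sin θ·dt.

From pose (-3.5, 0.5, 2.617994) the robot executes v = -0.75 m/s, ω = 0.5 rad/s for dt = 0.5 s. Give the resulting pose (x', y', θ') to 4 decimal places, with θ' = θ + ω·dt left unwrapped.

(-3.1553, 0.3548, 2.8680)

θ' = 2.6180 + 0.5·0.5 = 2.8680
R = v/ω = -0.75/0.5 = -1.5000
x' = -3.5 + -1.5000·(sin 2.8680 − sin 2.6180) = -3.1553
y' = 0.5 − -1.5000·(cos 2.8680 − cos 2.6180) = 0.3548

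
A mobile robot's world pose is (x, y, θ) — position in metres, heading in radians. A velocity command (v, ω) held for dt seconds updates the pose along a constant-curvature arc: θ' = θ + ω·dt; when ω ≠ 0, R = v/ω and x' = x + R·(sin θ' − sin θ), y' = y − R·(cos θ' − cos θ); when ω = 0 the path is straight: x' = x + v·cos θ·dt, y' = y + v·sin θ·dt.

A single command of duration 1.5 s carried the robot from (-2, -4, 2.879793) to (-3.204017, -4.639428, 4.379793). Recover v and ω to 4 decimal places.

Δθ = 4.379793 − 2.879793 = 1.500000
ω = Δθ/dt = 1.500000/1.5 = 1.0000
R = Δx/(sin θ' − sin θ) = 1.0000
v = R·ω = 1.0000·1.0000 = 1.0000

v = 1.0000, ω = 1.0000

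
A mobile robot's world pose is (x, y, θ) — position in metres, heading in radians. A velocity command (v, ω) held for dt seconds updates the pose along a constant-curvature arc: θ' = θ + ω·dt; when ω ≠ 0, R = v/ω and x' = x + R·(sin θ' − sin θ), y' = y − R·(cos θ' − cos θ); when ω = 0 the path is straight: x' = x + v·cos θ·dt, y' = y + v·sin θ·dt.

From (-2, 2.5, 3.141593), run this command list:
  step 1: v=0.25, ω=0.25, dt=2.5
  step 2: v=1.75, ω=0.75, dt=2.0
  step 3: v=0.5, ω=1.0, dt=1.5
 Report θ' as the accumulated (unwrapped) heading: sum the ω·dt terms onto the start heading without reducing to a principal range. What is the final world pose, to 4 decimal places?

step 1: θ'=3.7666 (R=1.0000) → pose (-2.5851, 2.3110, 3.7666)
step 2: θ'=5.2666 (R=2.3333) → pose (-3.2039, -0.8092, 5.2666)
step 3: θ'=6.7666 (R=0.5000) → pose (-2.5464, -0.9888, 6.7666)

(-2.5464, -0.9888, 6.7666)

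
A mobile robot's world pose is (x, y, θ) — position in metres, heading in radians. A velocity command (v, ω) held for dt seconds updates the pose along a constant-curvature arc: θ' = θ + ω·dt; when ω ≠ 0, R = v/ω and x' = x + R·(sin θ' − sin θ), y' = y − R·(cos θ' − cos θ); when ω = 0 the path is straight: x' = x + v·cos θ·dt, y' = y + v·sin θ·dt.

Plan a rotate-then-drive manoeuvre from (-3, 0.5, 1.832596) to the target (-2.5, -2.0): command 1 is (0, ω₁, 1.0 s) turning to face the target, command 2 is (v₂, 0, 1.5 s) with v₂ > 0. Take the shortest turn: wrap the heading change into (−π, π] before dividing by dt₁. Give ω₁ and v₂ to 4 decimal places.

heading to target = atan2(-2−0.5, -2.5−-3) = -1.3734
Δθ = wrap(-1.3734 − 1.8326) = 3.0772; ω₁ = Δθ/dt₁ = 3.0772
distance = √((-2.5−-3)² + (-2−0.5)²) = 2.5495; v₂ = distance/dt₂ = 1.6997

ω₁ = 3.0772, v₂ = 1.6997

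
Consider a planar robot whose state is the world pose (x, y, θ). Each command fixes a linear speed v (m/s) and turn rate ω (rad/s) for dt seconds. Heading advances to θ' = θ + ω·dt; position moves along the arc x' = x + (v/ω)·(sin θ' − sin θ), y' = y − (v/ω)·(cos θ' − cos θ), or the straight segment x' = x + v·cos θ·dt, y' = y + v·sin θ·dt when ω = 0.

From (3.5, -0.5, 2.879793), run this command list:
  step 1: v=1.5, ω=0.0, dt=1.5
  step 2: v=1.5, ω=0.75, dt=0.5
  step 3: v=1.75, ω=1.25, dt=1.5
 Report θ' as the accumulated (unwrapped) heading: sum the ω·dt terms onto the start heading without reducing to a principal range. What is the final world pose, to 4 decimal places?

(-0.5385, -1.8209, 5.1298)

step 1: θ'=2.8798 (straight) → pose (1.3267, 0.0823, 2.8798)
step 2: θ'=3.2548 (R=2.0000) → pose (0.5831, 0.1377, 3.2548)
step 3: θ'=5.1298 (R=1.4000) → pose (-0.5385, -1.8209, 5.1298)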